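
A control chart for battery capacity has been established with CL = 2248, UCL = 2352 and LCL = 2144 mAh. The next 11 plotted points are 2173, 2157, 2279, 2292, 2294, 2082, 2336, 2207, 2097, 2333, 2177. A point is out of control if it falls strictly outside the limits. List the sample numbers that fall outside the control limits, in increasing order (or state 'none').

6, 9

Compare each point to [2144, 2352]: sample 6 = 2082 < LCL; sample 9 = 2097 < LCL.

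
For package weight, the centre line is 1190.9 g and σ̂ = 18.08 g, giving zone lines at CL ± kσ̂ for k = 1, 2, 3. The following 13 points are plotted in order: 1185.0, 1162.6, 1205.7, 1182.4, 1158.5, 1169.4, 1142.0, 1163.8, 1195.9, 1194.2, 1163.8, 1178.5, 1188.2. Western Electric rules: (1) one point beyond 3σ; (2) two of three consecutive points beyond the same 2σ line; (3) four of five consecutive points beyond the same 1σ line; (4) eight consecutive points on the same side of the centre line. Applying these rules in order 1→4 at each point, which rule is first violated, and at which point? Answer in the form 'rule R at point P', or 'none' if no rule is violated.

Zone of each point (C = within 1σ̂, B = 1σ̂–2σ̂, A = 2σ̂–3σ̂, * = beyond 3σ̂; sign = side of CL): 1:-C, 2:-B, 3:+C, 4:-C, 5:-B, 6:-B, 7:-A, 8:-B, 9:+C, 10:+C, 11:-B, 12:-C, 13:-C
Rule 3 (four of five consecutive points beyond the same 1σ limit) is satisfied at point 8.

rule 3 at point 8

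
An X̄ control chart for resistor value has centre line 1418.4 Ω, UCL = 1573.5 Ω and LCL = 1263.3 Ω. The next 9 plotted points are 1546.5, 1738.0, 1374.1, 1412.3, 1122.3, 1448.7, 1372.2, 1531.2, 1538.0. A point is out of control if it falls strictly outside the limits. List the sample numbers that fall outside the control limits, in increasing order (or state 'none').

Compare each point to [1263.3, 1573.5]: sample 2 = 1738.0 > UCL; sample 5 = 1122.3 < LCL.

2, 5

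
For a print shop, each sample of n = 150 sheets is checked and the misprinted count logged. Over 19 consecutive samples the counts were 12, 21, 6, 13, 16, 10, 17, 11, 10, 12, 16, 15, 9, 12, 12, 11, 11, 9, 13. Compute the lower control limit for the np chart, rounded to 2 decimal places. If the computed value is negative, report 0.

p̄ = Σdᵢ / (k·n) = 236 / (19 × 150) = 0.08281
LCL = np̄ − 3·√(np̄(1−p̄)) = 12.4211 − 3 × 3.3753 = 2.2952

2.30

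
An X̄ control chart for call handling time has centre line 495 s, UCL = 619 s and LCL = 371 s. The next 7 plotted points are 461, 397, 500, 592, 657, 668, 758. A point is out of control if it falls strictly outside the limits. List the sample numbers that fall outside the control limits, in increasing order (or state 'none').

5, 6, 7

Compare each point to [371, 619]: sample 5 = 657 > UCL; sample 6 = 668 > UCL; sample 7 = 758 > UCL.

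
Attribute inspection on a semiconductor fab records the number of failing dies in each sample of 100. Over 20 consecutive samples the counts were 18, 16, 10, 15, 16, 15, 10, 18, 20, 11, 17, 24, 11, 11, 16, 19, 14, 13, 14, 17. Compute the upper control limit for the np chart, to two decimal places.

26.04

p̄ = Σdᵢ / (k·n) = 305 / (20 × 100) = 0.15250
UCL = np̄ + 3·√(np̄(1−p̄)) = 15.2500 + 3 × √(15.2500×0.84750) = 15.2500 + 3 × 3.5950 = 26.0351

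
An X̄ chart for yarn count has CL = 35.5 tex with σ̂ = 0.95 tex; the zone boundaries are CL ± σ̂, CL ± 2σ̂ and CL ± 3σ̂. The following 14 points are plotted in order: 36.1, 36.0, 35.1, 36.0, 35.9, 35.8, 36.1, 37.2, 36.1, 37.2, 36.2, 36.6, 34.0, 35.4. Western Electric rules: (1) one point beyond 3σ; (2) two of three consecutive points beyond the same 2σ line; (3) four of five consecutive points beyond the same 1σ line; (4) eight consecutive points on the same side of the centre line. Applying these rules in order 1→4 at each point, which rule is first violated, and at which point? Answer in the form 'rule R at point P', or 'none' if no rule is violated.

rule 4 at point 11

Zone of each point (C = within 1σ̂, B = 1σ̂–2σ̂, A = 2σ̂–3σ̂, * = beyond 3σ̂; sign = side of CL): 1:+C, 2:+C, 3:-C, 4:+C, 5:+C, 6:+C, 7:+C, 8:+B, 9:+C, 10:+B, 11:+C, 12:+B, 13:-B, 14:-C
Rule 4 (eight consecutive points on the same side of the centre line) is satisfied at point 11.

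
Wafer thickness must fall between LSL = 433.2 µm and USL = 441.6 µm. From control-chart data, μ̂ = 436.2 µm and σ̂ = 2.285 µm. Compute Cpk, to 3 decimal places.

0.438

Cpu = (USL − μ̂) / (3σ̂) = (441.6 − 436.2) / (3 × 2.285) = 0.7877; Cpl = (μ̂ − LSL) / (3σ̂) = (436.2 − 433.2) / (3 × 2.285) = 0.4376; Cpk = min(Cpu, Cpl) = 0.4376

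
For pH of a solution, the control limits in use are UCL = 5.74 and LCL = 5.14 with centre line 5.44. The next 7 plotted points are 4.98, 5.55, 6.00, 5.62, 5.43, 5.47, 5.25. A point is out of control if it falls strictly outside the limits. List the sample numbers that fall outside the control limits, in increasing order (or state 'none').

Compare each point to [5.14, 5.74]: sample 1 = 4.98 < LCL; sample 3 = 6.00 > UCL.

1, 3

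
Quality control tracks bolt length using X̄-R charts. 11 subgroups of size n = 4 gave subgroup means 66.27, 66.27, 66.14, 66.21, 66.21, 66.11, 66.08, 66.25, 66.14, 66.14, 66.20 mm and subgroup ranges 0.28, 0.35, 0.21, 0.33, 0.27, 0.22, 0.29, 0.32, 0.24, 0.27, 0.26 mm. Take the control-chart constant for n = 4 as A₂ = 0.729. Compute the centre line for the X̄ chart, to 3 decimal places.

66.184

X̄̄ = (66.27 + 66.27 + 66.14 + 66.21 + 66.21 + 66.11 + 66.08 + 66.25 + 66.14 + 66.14 + 66.20) / 11 = 728.0200 / 11 = 66.1836
CL = X̄̄ = 66.1836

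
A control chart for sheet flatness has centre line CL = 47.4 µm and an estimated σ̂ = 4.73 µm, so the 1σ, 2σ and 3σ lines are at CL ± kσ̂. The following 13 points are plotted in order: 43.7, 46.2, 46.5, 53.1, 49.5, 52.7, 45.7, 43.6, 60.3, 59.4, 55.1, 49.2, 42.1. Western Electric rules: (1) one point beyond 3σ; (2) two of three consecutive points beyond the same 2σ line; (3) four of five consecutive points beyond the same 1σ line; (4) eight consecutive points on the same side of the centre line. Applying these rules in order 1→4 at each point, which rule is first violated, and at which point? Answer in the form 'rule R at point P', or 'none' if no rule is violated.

Zone of each point (C = within 1σ̂, B = 1σ̂–2σ̂, A = 2σ̂–3σ̂, * = beyond 3σ̂; sign = side of CL): 1:-C, 2:-C, 3:-C, 4:+B, 5:+C, 6:+B, 7:-C, 8:-C, 9:+A, 10:+A, 11:+B, 12:+C, 13:-B
Rule 2 (two of three consecutive points beyond the same 2σ limit) is satisfied at point 10.

rule 2 at point 10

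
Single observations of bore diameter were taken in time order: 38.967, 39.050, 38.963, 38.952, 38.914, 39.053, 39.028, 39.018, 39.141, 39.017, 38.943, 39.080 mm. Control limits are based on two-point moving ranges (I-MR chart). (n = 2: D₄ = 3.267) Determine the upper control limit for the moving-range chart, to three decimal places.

0.253

Moving ranges: 0.083, 0.087, 0.011, 0.038, 0.139, 0.025, 0.010, 0.123, 0.124, 0.074, 0.137; M̄R̄ = 0.8510 / 11 = 0.0774
UCL_MR = D₄·M̄R̄ = 3.267 × 0.0774 = 0.2527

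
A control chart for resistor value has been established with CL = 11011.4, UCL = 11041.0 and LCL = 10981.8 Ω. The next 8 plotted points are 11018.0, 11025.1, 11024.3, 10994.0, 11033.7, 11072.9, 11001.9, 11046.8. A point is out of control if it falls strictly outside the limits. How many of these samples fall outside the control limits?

2

Compare each point to [10981.8, 11041.0]: sample 6 = 11072.9 > UCL; sample 8 = 11046.8 > UCL.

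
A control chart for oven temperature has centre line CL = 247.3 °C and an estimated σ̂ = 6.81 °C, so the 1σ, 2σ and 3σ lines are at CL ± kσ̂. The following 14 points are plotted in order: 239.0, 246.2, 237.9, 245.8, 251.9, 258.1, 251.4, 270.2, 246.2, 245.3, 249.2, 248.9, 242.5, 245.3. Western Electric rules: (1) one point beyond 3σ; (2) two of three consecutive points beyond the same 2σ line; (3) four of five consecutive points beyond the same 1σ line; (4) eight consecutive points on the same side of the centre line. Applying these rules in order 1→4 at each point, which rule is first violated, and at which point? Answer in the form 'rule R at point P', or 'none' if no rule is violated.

Zone of each point (C = within 1σ̂, B = 1σ̂–2σ̂, A = 2σ̂–3σ̂, * = beyond 3σ̂; sign = side of CL): 1:-B, 2:-C, 3:-B, 4:-C, 5:+C, 6:+B, 7:+C, 8:+*, 9:-C, 10:-C, 11:+C, 12:+C, 13:-C, 14:-C
Rule 1 (one point beyond the 3σ limits) is satisfied at point 8.

rule 1 at point 8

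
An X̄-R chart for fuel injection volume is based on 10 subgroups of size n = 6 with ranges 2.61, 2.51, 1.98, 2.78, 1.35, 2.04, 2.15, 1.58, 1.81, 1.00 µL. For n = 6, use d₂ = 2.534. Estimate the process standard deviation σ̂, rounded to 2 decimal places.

R̄ = (2.61 + 2.51 + 1.98 + 2.78 + 1.35 + 2.04 + 2.15 + 1.58 + 1.81 + 1.00) / 10 = 1.9810
σ̂ = R̄ / d₂ = 1.9810 / 2.534 = 0.7818

0.78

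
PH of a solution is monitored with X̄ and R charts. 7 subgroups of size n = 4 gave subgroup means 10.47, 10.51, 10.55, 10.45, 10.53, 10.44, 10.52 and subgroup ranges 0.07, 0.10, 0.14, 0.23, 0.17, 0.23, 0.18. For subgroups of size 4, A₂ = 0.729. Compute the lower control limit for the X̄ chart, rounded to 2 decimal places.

X̄̄ = (10.47 + 10.51 + 10.55 + 10.45 + 10.53 + 10.44 + 10.52) / 7 = 73.4700 / 7 = 10.4957
R̄ = (0.07 + 0.10 + 0.14 + 0.23 + 0.17 + 0.23 + 0.18) / 7 = 1.1200 / 7 = 0.1600
LCL = X̄̄ − A₂·R̄ = 10.4957 − 0.729 × 0.1600 = 10.3791

10.38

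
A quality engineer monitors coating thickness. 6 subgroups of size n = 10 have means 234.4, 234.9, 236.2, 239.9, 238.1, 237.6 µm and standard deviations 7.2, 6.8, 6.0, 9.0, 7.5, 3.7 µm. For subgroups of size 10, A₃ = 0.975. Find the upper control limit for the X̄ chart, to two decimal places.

X̄̄ = (234.4 + 234.9 + 236.2 + 239.9 + 238.1 + 237.6) / 6 = 236.8500
s̄ = (7.2 + 6.8 + 6.0 + 9.0 + 7.5 + 3.7) / 6 = 6.7000
UCL = X̄̄ + A₃·s̄ = 236.8500 + 0.975 × 6.7000 = 243.3825

243.38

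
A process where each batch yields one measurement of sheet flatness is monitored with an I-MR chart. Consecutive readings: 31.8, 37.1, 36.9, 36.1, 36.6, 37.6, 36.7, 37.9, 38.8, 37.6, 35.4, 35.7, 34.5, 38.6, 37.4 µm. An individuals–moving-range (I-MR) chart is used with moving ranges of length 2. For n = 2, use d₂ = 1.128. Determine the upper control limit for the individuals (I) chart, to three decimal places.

X̄ = (31.8 + 37.1 + 36.9 + 36.1 + 36.6 + 37.6 + 36.7 + 37.9 + 38.8 + 37.6 + 35.4 + 35.7 + 34.5 + 38.6 + 37.4) / 15 = 36.5800
Moving ranges: 5.3, 0.2, 0.8, 0.5, 1.0, 0.9, 1.2, 0.9, 1.2, 2.2, 0.3, 1.2, 4.1, 1.2; M̄R̄ = 21.0000 / 14 = 1.5000
UCL = X̄ + 3·M̄R̄/d₂ = 36.5800 + 3 × 1.5000 / 1.128 = 40.5694

40.569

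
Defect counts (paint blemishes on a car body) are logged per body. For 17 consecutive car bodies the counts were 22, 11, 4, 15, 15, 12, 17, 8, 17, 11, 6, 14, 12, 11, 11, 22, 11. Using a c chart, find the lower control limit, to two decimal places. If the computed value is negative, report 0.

2.11

c̄ = (22 + 11 + 4 + 15 + 15 + 12 + 17 + 8 + 17 + 11 + 6 + 14 + 12 + 11 + 11 + 22 + 11) / 17 = 219 / 17 = 12.8824
LCL = c̄ − 3√c̄ = 12.8824 − 3 × 3.5892 = 2.1148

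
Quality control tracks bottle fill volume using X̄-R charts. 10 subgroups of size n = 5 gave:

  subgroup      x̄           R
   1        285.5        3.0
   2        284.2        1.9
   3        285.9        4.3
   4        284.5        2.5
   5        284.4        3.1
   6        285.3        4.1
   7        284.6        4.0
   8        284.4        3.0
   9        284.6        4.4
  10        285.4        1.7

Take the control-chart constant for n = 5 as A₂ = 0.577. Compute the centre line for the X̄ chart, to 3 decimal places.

X̄̄ = (285.5 + 284.2 + 285.9 + 284.5 + 284.4 + 285.3 + 284.6 + 284.4 + 284.6 + 285.4) / 10 = 2848.8000 / 10 = 284.8800
CL = X̄̄ = 284.8800

284.880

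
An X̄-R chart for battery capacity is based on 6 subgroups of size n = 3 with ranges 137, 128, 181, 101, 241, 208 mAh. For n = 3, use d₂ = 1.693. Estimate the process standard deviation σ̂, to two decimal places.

R̄ = (137 + 128 + 181 + 101 + 241 + 208) / 6 = 166.0000
σ̂ = R̄ / d₂ = 166.0000 / 1.693 = 98.0508

98.05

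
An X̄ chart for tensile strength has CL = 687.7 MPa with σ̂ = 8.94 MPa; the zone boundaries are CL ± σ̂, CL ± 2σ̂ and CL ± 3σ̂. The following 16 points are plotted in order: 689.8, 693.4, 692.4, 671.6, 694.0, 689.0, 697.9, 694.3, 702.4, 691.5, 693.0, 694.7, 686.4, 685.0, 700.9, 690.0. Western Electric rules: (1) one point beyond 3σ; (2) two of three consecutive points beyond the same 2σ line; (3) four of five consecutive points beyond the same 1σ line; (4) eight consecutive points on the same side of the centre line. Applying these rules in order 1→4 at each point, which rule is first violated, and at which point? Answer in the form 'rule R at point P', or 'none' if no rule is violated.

Zone of each point (C = within 1σ̂, B = 1σ̂–2σ̂, A = 2σ̂–3σ̂, * = beyond 3σ̂; sign = side of CL): 1:+C, 2:+C, 3:+C, 4:-B, 5:+C, 6:+C, 7:+B, 8:+C, 9:+B, 10:+C, 11:+C, 12:+C, 13:-C, 14:-C, 15:+B, 16:+C
Rule 4 (eight consecutive points on the same side of the centre line) is satisfied at point 12.

rule 4 at point 12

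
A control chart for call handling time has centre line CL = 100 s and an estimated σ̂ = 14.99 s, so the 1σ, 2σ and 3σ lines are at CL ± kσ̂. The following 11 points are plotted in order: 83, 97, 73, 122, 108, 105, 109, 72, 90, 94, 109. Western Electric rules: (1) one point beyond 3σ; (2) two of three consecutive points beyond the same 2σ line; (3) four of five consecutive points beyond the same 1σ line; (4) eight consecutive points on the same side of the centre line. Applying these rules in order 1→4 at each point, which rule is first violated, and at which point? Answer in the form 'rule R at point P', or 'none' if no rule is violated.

none

Zone of each point (C = within 1σ̂, B = 1σ̂–2σ̂, A = 2σ̂–3σ̂, * = beyond 3σ̂; sign = side of CL): 1:-B, 2:-C, 3:-B, 4:+B, 5:+C, 6:+C, 7:+C, 8:-B, 9:-C, 10:-C, 11:+C
No rule fires across all 11 points.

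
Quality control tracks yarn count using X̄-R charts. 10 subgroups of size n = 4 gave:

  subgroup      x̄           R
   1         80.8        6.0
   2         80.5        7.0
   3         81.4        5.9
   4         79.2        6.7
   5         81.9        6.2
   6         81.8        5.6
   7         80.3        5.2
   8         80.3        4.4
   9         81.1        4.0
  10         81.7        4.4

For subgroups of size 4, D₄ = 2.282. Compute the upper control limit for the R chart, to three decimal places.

R̄ = (6.0 + 7.0 + 5.9 + 6.7 + 6.2 + 5.6 + 5.2 + 4.4 + 4.0 + 4.4) / 10 = 55.4000 / 10 = 5.5400
UCL_R = D₄·R̄ = 2.282 × 5.5400 = 12.6423

12.642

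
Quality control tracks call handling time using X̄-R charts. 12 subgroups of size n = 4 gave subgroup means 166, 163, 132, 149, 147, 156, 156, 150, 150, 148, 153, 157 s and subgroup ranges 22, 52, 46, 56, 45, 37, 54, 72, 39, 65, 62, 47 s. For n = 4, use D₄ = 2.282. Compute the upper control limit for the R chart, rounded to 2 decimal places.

113.53

R̄ = (22 + 52 + 46 + 56 + 45 + 37 + 54 + 72 + 39 + 65 + 62 + 47) / 12 = 597.0000 / 12 = 49.7500
UCL_R = D₄·R̄ = 2.282 × 49.7500 = 113.5295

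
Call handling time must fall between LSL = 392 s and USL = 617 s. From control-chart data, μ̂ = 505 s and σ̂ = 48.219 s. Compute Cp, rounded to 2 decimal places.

Cp = (USL − LSL) / (6σ̂) = (617 − 392) / (6 × 48.219) = 225.0000 / 289.3140 = 0.7777

0.78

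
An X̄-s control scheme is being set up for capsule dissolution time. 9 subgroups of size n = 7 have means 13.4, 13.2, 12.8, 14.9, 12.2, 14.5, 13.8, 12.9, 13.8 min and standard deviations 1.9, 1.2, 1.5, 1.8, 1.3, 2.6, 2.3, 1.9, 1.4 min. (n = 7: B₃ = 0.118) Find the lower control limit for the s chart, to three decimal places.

0.208

s̄ = (1.9 + 1.2 + 1.5 + 1.8 + 1.3 + 2.6 + 2.3 + 1.9 + 1.4) / 9 = 1.7667
LCL_s = B₃·s̄ = 0.118 × 1.7667 = 0.2085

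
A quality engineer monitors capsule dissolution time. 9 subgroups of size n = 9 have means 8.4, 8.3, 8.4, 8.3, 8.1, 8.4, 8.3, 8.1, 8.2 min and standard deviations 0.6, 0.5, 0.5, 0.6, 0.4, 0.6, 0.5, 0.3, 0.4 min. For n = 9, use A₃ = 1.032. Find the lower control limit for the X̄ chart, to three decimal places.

7.773

X̄̄ = (8.4 + 8.3 + 8.4 + 8.3 + 8.1 + 8.4 + 8.3 + 8.1 + 8.2) / 9 = 8.2778
s̄ = (0.6 + 0.5 + 0.5 + 0.6 + 0.4 + 0.6 + 0.5 + 0.3 + 0.4) / 9 = 0.4889
LCL = X̄̄ − A₃·s̄ = 8.2778 − 1.032 × 0.4889 = 7.7732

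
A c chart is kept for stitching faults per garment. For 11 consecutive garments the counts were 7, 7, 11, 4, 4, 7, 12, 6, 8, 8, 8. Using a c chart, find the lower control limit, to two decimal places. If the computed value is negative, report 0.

0.00

c̄ = (7 + 7 + 11 + 4 + 4 + 7 + 12 + 6 + 8 + 8 + 8) / 11 = 82 / 11 = 7.4545
LCL = c̄ − 3√c̄ = 7.4545 − 3 × 2.7303 = -0.7364 → 0 (cannot be negative)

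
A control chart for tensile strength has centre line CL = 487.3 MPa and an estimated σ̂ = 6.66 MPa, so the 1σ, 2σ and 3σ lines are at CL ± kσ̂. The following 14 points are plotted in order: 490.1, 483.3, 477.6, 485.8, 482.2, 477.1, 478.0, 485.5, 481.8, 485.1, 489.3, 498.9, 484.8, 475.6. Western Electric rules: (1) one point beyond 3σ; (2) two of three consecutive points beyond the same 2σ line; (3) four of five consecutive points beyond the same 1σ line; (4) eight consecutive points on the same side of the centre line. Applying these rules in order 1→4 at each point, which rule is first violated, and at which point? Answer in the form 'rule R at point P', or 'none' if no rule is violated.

rule 4 at point 9

Zone of each point (C = within 1σ̂, B = 1σ̂–2σ̂, A = 2σ̂–3σ̂, * = beyond 3σ̂; sign = side of CL): 1:+C, 2:-C, 3:-B, 4:-C, 5:-C, 6:-B, 7:-B, 8:-C, 9:-C, 10:-C, 11:+C, 12:+B, 13:-C, 14:-B
Rule 4 (eight consecutive points on the same side of the centre line) is satisfied at point 9.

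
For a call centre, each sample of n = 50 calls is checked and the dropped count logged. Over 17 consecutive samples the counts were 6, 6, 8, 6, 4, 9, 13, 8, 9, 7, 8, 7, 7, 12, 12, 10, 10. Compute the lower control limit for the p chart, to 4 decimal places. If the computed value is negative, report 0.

0.0088

p̄ = Σdᵢ / (k·n) = 142 / (17 × 50) = 0.16706
LCL = p̄ − 3·√(p̄(1−p̄)/n) = 0.16706 − 3 × 0.05275 = 0.00880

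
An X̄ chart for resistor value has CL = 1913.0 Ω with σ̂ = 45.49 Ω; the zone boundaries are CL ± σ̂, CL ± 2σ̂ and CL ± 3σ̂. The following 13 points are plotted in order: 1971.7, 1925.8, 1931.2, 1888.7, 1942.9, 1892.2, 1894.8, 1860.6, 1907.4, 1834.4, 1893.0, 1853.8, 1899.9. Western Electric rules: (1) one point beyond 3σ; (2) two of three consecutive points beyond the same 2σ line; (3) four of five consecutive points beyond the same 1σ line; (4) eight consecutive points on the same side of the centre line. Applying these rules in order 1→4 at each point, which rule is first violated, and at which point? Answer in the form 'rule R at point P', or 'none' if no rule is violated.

rule 4 at point 13

Zone of each point (C = within 1σ̂, B = 1σ̂–2σ̂, A = 2σ̂–3σ̂, * = beyond 3σ̂; sign = side of CL): 1:+B, 2:+C, 3:+C, 4:-C, 5:+C, 6:-C, 7:-C, 8:-B, 9:-C, 10:-B, 11:-C, 12:-B, 13:-C
Rule 4 (eight consecutive points on the same side of the centre line) is satisfied at point 13.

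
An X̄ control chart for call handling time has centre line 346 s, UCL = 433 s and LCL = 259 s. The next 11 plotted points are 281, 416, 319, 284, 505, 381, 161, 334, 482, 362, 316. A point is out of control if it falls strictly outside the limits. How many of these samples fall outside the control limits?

Compare each point to [259, 433]: sample 5 = 505 > UCL; sample 7 = 161 < LCL; sample 9 = 482 > UCL.

3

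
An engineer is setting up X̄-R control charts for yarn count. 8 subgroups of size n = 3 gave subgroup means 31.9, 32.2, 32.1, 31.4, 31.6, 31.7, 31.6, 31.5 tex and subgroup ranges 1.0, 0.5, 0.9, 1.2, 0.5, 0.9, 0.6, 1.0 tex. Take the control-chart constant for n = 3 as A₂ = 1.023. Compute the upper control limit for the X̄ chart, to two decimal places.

32.59

X̄̄ = (31.9 + 32.2 + 32.1 + 31.4 + 31.6 + 31.7 + 31.6 + 31.5) / 8 = 254.0000 / 8 = 31.7500
R̄ = (1.0 + 0.5 + 0.9 + 1.2 + 0.5 + 0.9 + 0.6 + 1.0) / 8 = 6.6000 / 8 = 0.8250
UCL = X̄̄ + A₂·R̄ = 31.7500 + 1.023 × 0.8250 = 32.5940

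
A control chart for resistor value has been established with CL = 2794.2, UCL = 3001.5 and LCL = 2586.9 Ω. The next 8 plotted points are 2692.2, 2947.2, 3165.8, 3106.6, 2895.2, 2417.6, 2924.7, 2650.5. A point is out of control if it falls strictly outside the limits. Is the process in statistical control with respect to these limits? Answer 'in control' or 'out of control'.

Compare each point to [2586.9, 3001.5]: sample 3 = 3165.8 > UCL; sample 4 = 3106.6 > UCL; sample 6 = 2417.6 < LCL.

out of control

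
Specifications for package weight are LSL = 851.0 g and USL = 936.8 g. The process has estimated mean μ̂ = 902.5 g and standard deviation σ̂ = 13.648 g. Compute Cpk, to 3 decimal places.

Cpu = (USL − μ̂) / (3σ̂) = (936.8 − 902.5) / (3 × 13.648) = 0.8377; Cpl = (μ̂ − LSL) / (3σ̂) = (902.5 − 851.0) / (3 × 13.648) = 1.2578; Cpk = min(Cpu, Cpl) = 0.8377

0.838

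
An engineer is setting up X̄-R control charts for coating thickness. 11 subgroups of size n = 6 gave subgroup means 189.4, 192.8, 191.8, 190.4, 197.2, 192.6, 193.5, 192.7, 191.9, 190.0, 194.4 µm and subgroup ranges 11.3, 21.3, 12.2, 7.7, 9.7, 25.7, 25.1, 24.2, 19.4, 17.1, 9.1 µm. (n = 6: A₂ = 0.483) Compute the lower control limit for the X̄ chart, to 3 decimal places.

184.401

X̄̄ = (189.4 + 192.8 + 191.8 + 190.4 + 197.2 + 192.6 + 193.5 + 192.7 + 191.9 + 190.0 + 194.4) / 11 = 2116.7000 / 11 = 192.4273
R̄ = (11.3 + 21.3 + 12.2 + 7.7 + 9.7 + 25.7 + 25.1 + 24.2 + 19.4 + 17.1 + 9.1) / 11 = 182.8000 / 11 = 16.6182
LCL = X̄̄ − A₂·R̄ = 192.4273 − 0.483 × 16.6182 = 184.4007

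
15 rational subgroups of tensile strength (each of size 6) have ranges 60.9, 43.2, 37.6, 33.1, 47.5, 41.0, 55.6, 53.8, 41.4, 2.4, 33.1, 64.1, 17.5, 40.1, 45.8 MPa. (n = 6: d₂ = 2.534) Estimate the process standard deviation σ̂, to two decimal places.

16.24

R̄ = (60.9 + 43.2 + 37.6 + 33.1 + 47.5 + 41.0 + 55.6 + 53.8 + 41.4 + 2.4 + 33.1 + 64.1 + 17.5 + 40.1 + 45.8) / 15 = 41.1400
σ̂ = R̄ / d₂ = 41.1400 / 2.534 = 16.2352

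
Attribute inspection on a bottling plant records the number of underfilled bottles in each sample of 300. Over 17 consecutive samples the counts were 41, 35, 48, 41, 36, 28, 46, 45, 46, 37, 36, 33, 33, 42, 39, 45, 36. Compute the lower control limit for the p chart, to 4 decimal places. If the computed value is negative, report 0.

0.0724

p̄ = Σdᵢ / (k·n) = 667 / (17 × 300) = 0.13078
LCL = p̄ − 3·√(p̄(1−p̄)/n) = 0.13078 − 3 × 0.01947 = 0.07239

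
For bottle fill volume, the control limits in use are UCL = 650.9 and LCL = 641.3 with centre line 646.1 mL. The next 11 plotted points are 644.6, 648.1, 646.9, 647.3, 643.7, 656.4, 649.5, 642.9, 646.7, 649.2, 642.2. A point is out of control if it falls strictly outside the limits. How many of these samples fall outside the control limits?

Compare each point to [641.3, 650.9]: sample 6 = 656.4 > UCL.

1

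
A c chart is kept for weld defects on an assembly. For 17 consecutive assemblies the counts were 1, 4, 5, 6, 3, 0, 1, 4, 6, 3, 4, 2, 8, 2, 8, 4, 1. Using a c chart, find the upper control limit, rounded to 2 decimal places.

9.38

c̄ = (1 + 4 + 5 + 6 + 3 + 0 + 1 + 4 + 6 + 3 + 4 + 2 + 8 + 2 + 8 + 4 + 1) / 17 = 62 / 17 = 3.6471
UCL = c̄ + 3√c̄ = 3.6471 + 3 × √3.6471 = 3.6471 + 3 × 1.9097 = 9.3762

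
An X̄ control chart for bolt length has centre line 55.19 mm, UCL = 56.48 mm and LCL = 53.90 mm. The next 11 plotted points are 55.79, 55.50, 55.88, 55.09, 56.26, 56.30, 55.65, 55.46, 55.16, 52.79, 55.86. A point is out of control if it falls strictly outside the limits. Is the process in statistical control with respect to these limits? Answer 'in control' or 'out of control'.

Compare each point to [53.90, 56.48]: sample 10 = 52.79 < LCL.

out of control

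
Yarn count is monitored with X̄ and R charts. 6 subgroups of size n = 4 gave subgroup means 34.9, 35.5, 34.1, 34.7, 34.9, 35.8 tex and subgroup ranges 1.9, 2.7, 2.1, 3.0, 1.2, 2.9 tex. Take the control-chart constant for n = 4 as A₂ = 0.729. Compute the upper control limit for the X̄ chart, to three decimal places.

X̄̄ = (34.9 + 35.5 + 34.1 + 34.7 + 34.9 + 35.8) / 6 = 209.9000 / 6 = 34.9833
R̄ = (1.9 + 2.7 + 2.1 + 3.0 + 1.2 + 2.9) / 6 = 13.8000 / 6 = 2.3000
UCL = X̄̄ + A₂·R̄ = 34.9833 + 0.729 × 2.3000 = 36.6600

36.660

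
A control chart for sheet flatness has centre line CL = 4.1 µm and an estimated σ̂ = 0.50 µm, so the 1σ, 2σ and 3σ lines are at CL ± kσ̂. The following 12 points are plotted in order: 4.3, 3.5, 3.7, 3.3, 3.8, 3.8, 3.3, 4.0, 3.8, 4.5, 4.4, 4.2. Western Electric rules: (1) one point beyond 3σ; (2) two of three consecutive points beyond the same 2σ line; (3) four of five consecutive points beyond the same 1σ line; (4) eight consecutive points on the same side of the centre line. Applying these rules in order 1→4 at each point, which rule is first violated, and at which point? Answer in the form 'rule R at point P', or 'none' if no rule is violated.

rule 4 at point 9

Zone of each point (C = within 1σ̂, B = 1σ̂–2σ̂, A = 2σ̂–3σ̂, * = beyond 3σ̂; sign = side of CL): 1:+C, 2:-B, 3:-C, 4:-B, 5:-C, 6:-C, 7:-B, 8:-C, 9:-C, 10:+C, 11:+C, 12:+C
Rule 4 (eight consecutive points on the same side of the centre line) is satisfied at point 9.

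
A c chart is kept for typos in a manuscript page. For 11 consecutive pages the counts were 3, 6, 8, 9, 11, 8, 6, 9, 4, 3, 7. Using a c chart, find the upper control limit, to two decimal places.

14.51

c̄ = (3 + 6 + 8 + 9 + 11 + 8 + 6 + 9 + 4 + 3 + 7) / 11 = 74 / 11 = 6.7273
UCL = c̄ + 3√c̄ = 6.7273 + 3 × √6.7273 = 6.7273 + 3 × 2.5937 = 14.5084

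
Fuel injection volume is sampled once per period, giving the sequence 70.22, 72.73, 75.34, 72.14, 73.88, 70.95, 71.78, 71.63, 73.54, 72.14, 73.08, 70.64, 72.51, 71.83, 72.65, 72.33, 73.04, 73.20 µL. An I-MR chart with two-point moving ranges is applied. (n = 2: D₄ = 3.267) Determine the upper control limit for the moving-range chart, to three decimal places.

Moving ranges: 2.51, 2.61, 3.20, 1.74, 2.93, 0.83, 0.15, 1.91, 1.40, 0.94, 2.44, 1.87, 0.68, 0.82, 0.32, 0.71, 0.16; M̄R̄ = 25.2200 / 17 = 1.4835
UCL_MR = D₄·M̄R̄ = 3.267 × 1.4835 = 4.8467

4.847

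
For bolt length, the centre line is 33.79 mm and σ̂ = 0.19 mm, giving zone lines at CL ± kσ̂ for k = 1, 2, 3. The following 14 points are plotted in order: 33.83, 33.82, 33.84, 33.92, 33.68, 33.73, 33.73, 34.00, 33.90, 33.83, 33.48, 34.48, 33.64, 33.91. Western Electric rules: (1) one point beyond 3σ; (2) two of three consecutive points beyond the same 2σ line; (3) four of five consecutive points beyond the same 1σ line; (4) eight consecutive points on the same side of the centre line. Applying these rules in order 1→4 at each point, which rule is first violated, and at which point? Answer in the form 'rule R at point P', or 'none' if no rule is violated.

rule 1 at point 12

Zone of each point (C = within 1σ̂, B = 1σ̂–2σ̂, A = 2σ̂–3σ̂, * = beyond 3σ̂; sign = side of CL): 1:+C, 2:+C, 3:+C, 4:+C, 5:-C, 6:-C, 7:-C, 8:+B, 9:+C, 10:+C, 11:-B, 12:+*, 13:-C, 14:+C
Rule 1 (one point beyond the 3σ limits) is satisfied at point 12.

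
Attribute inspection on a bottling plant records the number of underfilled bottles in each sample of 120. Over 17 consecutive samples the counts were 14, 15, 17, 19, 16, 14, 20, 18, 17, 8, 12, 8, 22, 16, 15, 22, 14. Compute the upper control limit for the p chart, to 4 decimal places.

0.2232

p̄ = Σdᵢ / (k·n) = 267 / (17 × 120) = 0.13088
UCL = p̄ + 3·√(p̄(1−p̄)/n) = 0.13088 + 3 × √(0.13088×0.86912/120) = 0.13088 + 3 × 0.03079 = 0.22325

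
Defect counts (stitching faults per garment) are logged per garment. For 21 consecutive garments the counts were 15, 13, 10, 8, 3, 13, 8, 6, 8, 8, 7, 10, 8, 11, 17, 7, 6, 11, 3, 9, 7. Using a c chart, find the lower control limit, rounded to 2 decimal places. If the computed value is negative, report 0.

0.00

c̄ = (15 + 13 + 10 + 8 + 3 + 13 + 8 + 6 + 8 + 8 + 7 + 10 + 8 + 11 + 17 + 7 + 6 + 11 + 3 + 9 + 7) / 21 = 188 / 21 = 8.9524
LCL = c̄ − 3√c̄ = 8.9524 − 3 × 2.9921 = -0.0238 → 0 (cannot be negative)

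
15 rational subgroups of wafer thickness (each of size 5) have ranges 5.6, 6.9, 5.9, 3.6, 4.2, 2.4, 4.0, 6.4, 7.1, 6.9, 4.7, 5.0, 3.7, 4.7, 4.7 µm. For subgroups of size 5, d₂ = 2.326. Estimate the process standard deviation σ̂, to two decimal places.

R̄ = (5.6 + 6.9 + 5.9 + 3.6 + 4.2 + 2.4 + 4.0 + 6.4 + 7.1 + 6.9 + 4.7 + 5.0 + 3.7 + 4.7 + 4.7) / 15 = 5.0533
σ̂ = R̄ / d₂ = 5.0533 / 2.326 = 2.1725

2.17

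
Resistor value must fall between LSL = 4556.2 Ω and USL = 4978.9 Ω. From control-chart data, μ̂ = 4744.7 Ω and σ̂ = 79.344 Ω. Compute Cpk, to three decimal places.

Cpu = (USL − μ̂) / (3σ̂) = (4978.9 − 4744.7) / (3 × 79.344) = 0.9839; Cpl = (μ̂ − LSL) / (3σ̂) = (4744.7 − 4556.2) / (3 × 79.344) = 0.7919; Cpk = min(Cpu, Cpl) = 0.7919

0.792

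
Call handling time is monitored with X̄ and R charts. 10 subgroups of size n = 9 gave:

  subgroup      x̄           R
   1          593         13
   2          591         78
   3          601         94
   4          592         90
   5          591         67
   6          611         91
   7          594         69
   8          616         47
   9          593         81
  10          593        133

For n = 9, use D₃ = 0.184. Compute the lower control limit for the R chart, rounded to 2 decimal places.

14.04

R̄ = (13 + 78 + 94 + 90 + 67 + 91 + 69 + 47 + 81 + 133) / 10 = 763.0000 / 10 = 76.3000
LCL_R = D₃·R̄ = 0.184 × 76.3000 = 14.0392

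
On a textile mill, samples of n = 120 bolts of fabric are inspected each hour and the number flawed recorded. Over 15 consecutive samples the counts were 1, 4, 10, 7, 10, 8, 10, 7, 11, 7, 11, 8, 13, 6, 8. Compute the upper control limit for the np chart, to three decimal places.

p̄ = Σdᵢ / (k·n) = 121 / (15 × 120) = 0.06722
UCL = np̄ + 3·√(np̄(1−p̄)) = 8.0667 + 3 × √(8.0667×0.93278) = 8.0667 + 3 × 2.7431 = 16.2959

16.296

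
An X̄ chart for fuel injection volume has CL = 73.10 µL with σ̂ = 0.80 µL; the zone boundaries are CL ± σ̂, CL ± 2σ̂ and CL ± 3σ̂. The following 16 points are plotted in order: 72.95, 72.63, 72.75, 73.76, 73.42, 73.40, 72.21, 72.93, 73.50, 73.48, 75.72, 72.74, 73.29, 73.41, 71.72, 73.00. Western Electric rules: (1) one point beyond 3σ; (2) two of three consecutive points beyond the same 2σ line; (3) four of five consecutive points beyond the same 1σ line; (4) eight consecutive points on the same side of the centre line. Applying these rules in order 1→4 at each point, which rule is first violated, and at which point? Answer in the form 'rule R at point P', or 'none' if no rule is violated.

Zone of each point (C = within 1σ̂, B = 1σ̂–2σ̂, A = 2σ̂–3σ̂, * = beyond 3σ̂; sign = side of CL): 1:-C, 2:-C, 3:-C, 4:+C, 5:+C, 6:+C, 7:-B, 8:-C, 9:+C, 10:+C, 11:+*, 12:-C, 13:+C, 14:+C, 15:-B, 16:-C
Rule 1 (one point beyond the 3σ limits) is satisfied at point 11.

rule 1 at point 11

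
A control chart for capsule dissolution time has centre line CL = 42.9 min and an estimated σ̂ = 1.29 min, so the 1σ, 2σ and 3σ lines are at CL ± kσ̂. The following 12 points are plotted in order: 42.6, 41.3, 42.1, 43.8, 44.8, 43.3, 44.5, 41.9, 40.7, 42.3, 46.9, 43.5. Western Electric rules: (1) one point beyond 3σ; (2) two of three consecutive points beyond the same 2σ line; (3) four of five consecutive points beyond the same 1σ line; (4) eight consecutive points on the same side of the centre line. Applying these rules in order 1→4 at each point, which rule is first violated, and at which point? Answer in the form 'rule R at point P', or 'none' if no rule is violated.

Zone of each point (C = within 1σ̂, B = 1σ̂–2σ̂, A = 2σ̂–3σ̂, * = beyond 3σ̂; sign = side of CL): 1:-C, 2:-B, 3:-C, 4:+C, 5:+B, 6:+C, 7:+B, 8:-C, 9:-B, 10:-C, 11:+*, 12:+C
Rule 1 (one point beyond the 3σ limits) is satisfied at point 11.

rule 1 at point 11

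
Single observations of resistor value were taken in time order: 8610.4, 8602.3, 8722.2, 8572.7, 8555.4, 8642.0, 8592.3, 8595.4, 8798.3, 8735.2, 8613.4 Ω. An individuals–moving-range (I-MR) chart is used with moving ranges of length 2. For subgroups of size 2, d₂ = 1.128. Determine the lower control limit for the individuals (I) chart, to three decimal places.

X̄ = (8610.4 + 8602.3 + 8722.2 + 8572.7 + 8555.4 + 8642.0 + 8592.3 + 8595.4 + 8798.3 + 8735.2 + 8613.4) / 11 = 8639.9636
Moving ranges: 8.1, 119.9, 149.5, 17.3, 86.6, 49.7, 3.1, 202.9, 63.1, 121.8; M̄R̄ = 822.0000 / 10 = 82.2000
LCL = X̄ − 3·M̄R̄/d₂ = 8639.9636 − 3 × 82.2000 / 1.128 = 8421.3466

8421.347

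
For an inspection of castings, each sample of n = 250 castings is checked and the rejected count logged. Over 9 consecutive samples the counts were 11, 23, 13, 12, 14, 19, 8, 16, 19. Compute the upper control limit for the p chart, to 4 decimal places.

p̄ = Σdᵢ / (k·n) = 135 / (9 × 250) = 0.06000
UCL = p̄ + 3·√(p̄(1−p̄)/n) = 0.06000 + 3 × √(0.06000×0.94000/250) = 0.06000 + 3 × 0.01502 = 0.10506

0.1051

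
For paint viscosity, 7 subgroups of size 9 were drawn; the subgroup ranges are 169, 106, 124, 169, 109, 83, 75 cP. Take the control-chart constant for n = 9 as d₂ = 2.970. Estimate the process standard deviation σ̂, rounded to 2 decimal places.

40.16

R̄ = (169 + 106 + 124 + 169 + 109 + 83 + 75) / 7 = 119.2857
σ̂ = R̄ / d₂ = 119.2857 / 2.970 = 40.1635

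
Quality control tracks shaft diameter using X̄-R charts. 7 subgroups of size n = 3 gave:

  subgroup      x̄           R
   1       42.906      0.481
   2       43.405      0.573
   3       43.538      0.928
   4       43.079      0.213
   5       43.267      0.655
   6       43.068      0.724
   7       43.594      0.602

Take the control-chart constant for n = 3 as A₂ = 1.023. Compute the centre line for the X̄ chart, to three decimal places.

X̄̄ = (42.906 + 43.405 + 43.538 + 43.079 + 43.267 + 43.068 + 43.594) / 7 = 302.8570 / 7 = 43.2653
CL = X̄̄ = 43.2653

43.265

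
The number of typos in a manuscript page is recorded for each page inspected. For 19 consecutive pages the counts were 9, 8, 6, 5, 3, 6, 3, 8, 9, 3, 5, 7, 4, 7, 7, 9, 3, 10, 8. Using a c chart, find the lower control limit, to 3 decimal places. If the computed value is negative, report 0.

c̄ = (9 + 8 + 6 + 5 + 3 + 6 + 3 + 8 + 9 + 3 + 5 + 7 + 4 + 7 + 7 + 9 + 3 + 10 + 8) / 19 = 120 / 19 = 6.3158
LCL = c̄ − 3√c̄ = 6.3158 − 3 × 2.5131 = -1.2236 → 0 (cannot be negative)

0.000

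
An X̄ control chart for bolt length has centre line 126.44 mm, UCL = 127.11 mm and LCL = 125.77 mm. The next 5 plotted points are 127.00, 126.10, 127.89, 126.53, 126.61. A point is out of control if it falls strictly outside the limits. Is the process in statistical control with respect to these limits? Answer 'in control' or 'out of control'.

Compare each point to [125.77, 127.11]: sample 3 = 127.89 > UCL.

out of control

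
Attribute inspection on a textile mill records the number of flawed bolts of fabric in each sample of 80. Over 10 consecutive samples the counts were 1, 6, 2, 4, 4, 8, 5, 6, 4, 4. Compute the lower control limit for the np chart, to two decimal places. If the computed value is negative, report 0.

p̄ = Σdᵢ / (k·n) = 44 / (10 × 80) = 0.05500
LCL = np̄ − 3·√(np̄(1−p̄)) = 4.4000 − 3 × 2.0391 = -1.7174 → 0 (negative, so LCL = 0)

0.00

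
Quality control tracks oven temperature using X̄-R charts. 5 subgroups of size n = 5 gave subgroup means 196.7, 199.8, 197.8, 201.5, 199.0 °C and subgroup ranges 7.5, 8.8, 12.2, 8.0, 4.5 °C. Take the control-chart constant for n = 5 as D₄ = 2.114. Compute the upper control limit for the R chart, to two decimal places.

17.33

R̄ = (7.5 + 8.8 + 12.2 + 8.0 + 4.5) / 5 = 41.0000 / 5 = 8.2000
UCL_R = D₄·R̄ = 2.114 × 8.2000 = 17.3348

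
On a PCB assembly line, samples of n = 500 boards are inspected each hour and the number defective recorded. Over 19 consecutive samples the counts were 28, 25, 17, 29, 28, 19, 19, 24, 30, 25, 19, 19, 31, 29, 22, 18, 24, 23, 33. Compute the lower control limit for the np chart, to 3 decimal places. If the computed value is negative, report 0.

p̄ = Σdᵢ / (k·n) = 462 / (19 × 500) = 0.04863
LCL = np̄ − 3·√(np̄(1−p̄)) = 24.3158 − 3 × 4.8097 = 9.8867

9.887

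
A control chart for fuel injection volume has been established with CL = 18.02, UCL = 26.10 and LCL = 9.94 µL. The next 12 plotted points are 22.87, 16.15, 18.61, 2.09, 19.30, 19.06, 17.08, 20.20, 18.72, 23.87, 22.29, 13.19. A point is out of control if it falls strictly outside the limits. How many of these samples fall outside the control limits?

Compare each point to [9.94, 26.10]: sample 4 = 2.09 < LCL.

1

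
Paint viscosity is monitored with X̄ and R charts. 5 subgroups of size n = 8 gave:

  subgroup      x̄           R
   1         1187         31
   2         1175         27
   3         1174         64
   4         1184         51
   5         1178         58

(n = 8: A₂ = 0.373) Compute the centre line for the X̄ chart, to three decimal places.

X̄̄ = (1187 + 1175 + 1174 + 1184 + 1178) / 5 = 5898.0000 / 5 = 1179.6000
CL = X̄̄ = 1179.6000

1179.600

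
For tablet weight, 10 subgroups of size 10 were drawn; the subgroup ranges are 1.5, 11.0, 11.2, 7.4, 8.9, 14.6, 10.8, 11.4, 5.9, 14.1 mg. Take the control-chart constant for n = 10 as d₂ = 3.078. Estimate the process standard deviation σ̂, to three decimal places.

R̄ = (1.5 + 11.0 + 11.2 + 7.4 + 8.9 + 14.6 + 10.8 + 11.4 + 5.9 + 14.1) / 10 = 9.6800
σ̂ = R̄ / d₂ = 9.6800 / 3.078 = 3.1449

3.145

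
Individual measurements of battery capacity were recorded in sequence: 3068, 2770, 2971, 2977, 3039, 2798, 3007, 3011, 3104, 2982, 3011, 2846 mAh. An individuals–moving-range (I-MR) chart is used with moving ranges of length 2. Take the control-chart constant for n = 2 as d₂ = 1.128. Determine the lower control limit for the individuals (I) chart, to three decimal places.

2619.589

X̄ = (3068 + 2770 + 2971 + 2977 + 3039 + 2798 + 3007 + 3011 + 3104 + 2982 + 3011 + 2846) / 12 = 2965.3333
Moving ranges: 298, 201, 6, 62, 241, 209, 4, 93, 122, 29, 165; M̄R̄ = 1430.0000 / 11 = 130.0000
LCL = X̄ − 3·M̄R̄/d₂ = 2965.3333 − 3 × 130.0000 / 1.128 = 2619.5887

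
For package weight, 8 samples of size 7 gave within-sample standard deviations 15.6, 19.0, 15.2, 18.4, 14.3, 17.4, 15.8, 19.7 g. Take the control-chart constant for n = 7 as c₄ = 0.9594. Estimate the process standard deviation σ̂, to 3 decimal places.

17.641

s̄ = (15.6 + 19.0 + 15.2 + 18.4 + 14.3 + 17.4 + 15.8 + 19.7) / 8 = 16.9250
σ̂ = s̄ / c₄ = 16.9250 / 0.9594 = 17.6412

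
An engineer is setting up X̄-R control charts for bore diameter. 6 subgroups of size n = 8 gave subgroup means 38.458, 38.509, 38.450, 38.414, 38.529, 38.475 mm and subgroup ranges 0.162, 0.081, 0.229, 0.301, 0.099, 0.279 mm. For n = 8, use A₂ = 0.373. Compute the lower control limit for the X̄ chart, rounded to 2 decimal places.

X̄̄ = (38.458 + 38.509 + 38.450 + 38.414 + 38.529 + 38.475) / 6 = 230.8350 / 6 = 38.4725
R̄ = (0.162 + 0.081 + 0.229 + 0.301 + 0.099 + 0.279) / 6 = 1.1510 / 6 = 0.1918
LCL = X̄̄ − A₂·R̄ = 38.4725 − 0.373 × 0.1918 = 38.4009

38.40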